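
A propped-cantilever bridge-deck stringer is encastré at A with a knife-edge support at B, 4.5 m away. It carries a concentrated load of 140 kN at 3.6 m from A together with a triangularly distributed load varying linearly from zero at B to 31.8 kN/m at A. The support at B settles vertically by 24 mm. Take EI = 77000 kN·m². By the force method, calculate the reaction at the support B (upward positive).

Remove the prop at B; the released (primary) structure is a cantilever built in at A.
Deflection at B on the released cantilever, summing each load's contribution:
  point load 140 at a = 3.6: Pa²(3L − a)/(6EI) = 2994/EI
  triangular load, peak 31.8 at the fixed end: w₀L⁴/(30EI) = 434.7/EI
  δ_0 = 3428/EI
Tip deflection under a unit load at B: L³/(3EI) = 30.38/EI.
With EI = 77000 kN·m²: δ_0 = 0.044525 m and δ_{BB} = 0.000394 m/kN.
Compatibility — the beam at B must follow the support down by 0.024 m: δ_0 − R_B·δ_{BB} = 0.024, so R_B = (0.044525 − 0.024)/0.000394 = 52.03 kN.

R_B = 52.03 kN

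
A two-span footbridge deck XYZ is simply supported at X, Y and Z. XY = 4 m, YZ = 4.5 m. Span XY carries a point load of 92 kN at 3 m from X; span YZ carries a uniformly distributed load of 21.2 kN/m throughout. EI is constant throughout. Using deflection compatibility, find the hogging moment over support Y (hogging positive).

Release continuity at Y by inserting a hinge; the redundant is the internal moment M_Y. The primary structure is two simply-supported spans XY and YZ.
Rotations at Y on the released spans (each span's end-slope, ×1/EI):
  span XY: point load 92 at a = 3: Pab(L + a)/(6LEI) = 80.5/EI
  span YZ: UDL 21.2: wL³/(24EI) = 80.49/EI
  relative rotation θ_0 = (80.5 + 80.49)/EI = 161/EI
A unit hogging moment at Y produces rotation L₁/(3EI) + L₂/(3EI) = 2.833/EI.
Slope continuity at Y: θ_0 = M_Y·2.833/EI, so M_Y = 161/2.833 = 56.82 kN·m (hogging).

M_Y = 56.82 kN·m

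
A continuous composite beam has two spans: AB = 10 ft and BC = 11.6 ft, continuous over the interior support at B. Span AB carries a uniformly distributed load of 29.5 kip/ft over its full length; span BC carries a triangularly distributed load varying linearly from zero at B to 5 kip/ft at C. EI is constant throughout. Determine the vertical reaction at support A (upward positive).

R_A = 128.3 kip

Insert a hinge at B; M_B is the redundant, and each span becomes simply supported.
End slopes at the hinge B, treating each span as simply supported:
  span AB: UDL 29.5: wL³/(24EI) = 1229/EI
  span BC: triangular load, peak 5: 7w₀L³/(360EI) = 151.8/EI
  relative rotation θ_0 = (1229 + 151.8)/EI = 1381/EI
A unit hogging moment at B produces rotation L₁/(3EI) + L₂/(3EI) = 7.2/EI.
Compatibility: M_B·(L₁+L₂)/(3EI) = θ_0, giving M_B = 191.8 kip·ft (hogging).
Span AB, ΣM about A with M_B applied at B: R_B^{AB}·10 = 1475 + 191.8, so R_B^{AB} = 166.7 kip and R_A = 295 − 166.7 = 128.3 kip.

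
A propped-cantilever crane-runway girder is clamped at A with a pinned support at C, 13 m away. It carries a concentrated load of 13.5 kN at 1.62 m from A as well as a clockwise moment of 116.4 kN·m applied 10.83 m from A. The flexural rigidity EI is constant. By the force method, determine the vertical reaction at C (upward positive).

Remove the prop at C; the released (primary) structure is a cantilever built in at A.
Deflection at C on the released cantilever, summing each load's contribution:
  point load 13.5 at a = 1.62: Pa²(3L − a)/(6EI) = 220.7/EI
  clockwise couple 116.4 at a = 10.83: M₀a(2L − a)/(2EI) = 9562/EI
  δ_0 = 9782/EI
Tip deflection under a unit load at C: L³/(3EI) = 732.3/EI.
Compatibility at C: δ_0 − R_C·δ_{CC} = 0, so R_C = 9782/732.3 = 13.36 kN.

R_C = 13.36 kN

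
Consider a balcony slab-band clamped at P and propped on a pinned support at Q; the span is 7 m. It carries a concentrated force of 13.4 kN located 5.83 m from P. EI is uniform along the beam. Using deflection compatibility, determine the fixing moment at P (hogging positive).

M_P = 7.62 kN·m

Take the reaction at Q as the redundant and release it; the primary structure is a cantilever fixed at P.
Primary-structure tip deflection at Q by superposition:
  point load 13.4 at a = 5.83: Pa²(3L − a)/(6EI) = 1152/EI
Flexibility coefficient — unit upward force at Q: δ_{QQ} = L³/(3EI) = 114.3/EI.
The prop prevents deflection at Q: R_Q = δ_0/δ_{QQ} = 1152/114.3 = 10.07 kN.
Moment equilibrium about P: M_P = Σ(load moments about P) − R_Q·L = 78.12 − 10.07×7 = 7.62 kN·m.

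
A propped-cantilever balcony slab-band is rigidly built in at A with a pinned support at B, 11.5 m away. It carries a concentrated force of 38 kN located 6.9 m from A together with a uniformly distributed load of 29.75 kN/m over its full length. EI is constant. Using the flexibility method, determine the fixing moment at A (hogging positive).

M_A = 565.2 kN·m

Choose R_B as the redundant. The primary structure is the cantilever fixed at A.
Deflection at B on the released cantilever, summing each load's contribution:
  point load 38 at a = 6.9: Pa²(3L − a)/(6EI) = 8322/EI
  UDL 29.75: wL⁴/(8EI) = 65041/EI
  δ_0 = 73363/EI
Flexibility coefficient — unit upward force at B: δ_{BB} = L³/(3EI) = 507/EI.
The prop prevents deflection at B: R_B = δ_0/δ_{BB} = 73363/507 = 144.7 kN.
Moment equilibrium about A: M_A = Σ(load moments about A) − R_B·L = 2229 − 144.7×11.5 = 565.2 kN·m.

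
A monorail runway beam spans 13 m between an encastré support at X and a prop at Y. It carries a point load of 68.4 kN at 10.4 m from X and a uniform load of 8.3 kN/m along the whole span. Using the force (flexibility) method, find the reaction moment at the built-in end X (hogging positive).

Take the reaction at Y as the redundant and release it; the primary structure is a cantilever fixed at X.
Primary-structure tip deflection at Y by superposition:
  point load 68.4 at a = 10.4: Pa²(3L − a)/(6EI) = 35264/EI
  UDL 8.3: wL⁴/(8EI) = 29632/EI
  δ_0 = 64897/EI
Tip deflection under a unit load at Y: L³/(3EI) = 732.3/EI.
The prop prevents deflection at Y: R_Y = δ_0/δ_{YY} = 64897/732.3 = 88.62 kN.
Moment equilibrium about X: M_X = Σ(load moments about X) − R_Y·L = 1413 − 88.62×13 = 260.7 kN·m.

M_X = 260.7 kN·m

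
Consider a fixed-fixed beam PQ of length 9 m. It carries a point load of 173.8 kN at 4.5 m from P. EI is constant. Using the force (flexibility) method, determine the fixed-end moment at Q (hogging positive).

M_Q = 195.5 kN·m

Take the two fixed-end moments M_P, M_Q as redundants; the released structure is the simple span PQ.
On the primary (simply-supported) span, the end slopes from the loading are:
  at P: point load 173.8 at a = 4.5: Pab(L + b)/(6LEI) = 879.9/EI
  at Q: point load 173.8 at a = 4.5: Pab(L + a)/(6LEI) = 879.9/EI
  θ_P0 = 879.9/EI,  θ_Q0 = 879.9/EI
Flexibility coefficients: a unit moment at one end gives L/(3EI) there and L/(6EI) at the far end, so f₁₁ = f₂₂ = 3/EI and f₁₂ = f₂₁ = 1.5/EI.
Compatibility — zero rotation at each built-in end:
  3 M_P + 1.5 M_Q = 879.9
  1.5 M_P + 3 M_Q = 879.9
Solving the pair gives M_P = 195.5 kN·m and M_Q = 195.5 kN·m (hogging).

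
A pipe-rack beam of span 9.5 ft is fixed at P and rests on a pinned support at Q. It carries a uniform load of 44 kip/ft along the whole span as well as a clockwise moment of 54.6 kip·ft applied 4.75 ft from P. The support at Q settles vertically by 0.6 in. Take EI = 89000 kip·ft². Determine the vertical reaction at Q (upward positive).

Remove the prop at Q; the released (primary) structure is a cantilever built in at P.
Downward deflection at the released point Q due to the loads:
  UDL 44: wL⁴/(8EI) = 44798/EI
  clockwise couple 54.6 at a = 4.75: M₀a(2L − a)/(2EI) = 1848/EI
  δ_0 = 46646/EI
Flexibility coefficient — unit upward force at Q: δ_{QQ} = L³/(3EI) = 285.8/EI.
With EI = 89000 kip·ft²: δ_0 = 0.52411 ft and δ_{QQ} = 0.003211 ft/kip.
Compatibility — the beam at Q must follow the support down by 0.05 ft: δ_0 − R_Q·δ_{QQ} = 0.05, so R_Q = (0.52411 − 0.05)/0.003211 = 147.6 kip.

R_Q = 147.6 kip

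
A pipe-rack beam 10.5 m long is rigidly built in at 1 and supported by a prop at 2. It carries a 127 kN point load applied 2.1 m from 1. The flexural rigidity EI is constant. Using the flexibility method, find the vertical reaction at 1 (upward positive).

R_1 = 119.9 kN

Take the reaction at 2 as the redundant and release it; the primary structure is a cantilever fixed at 1.
Downward deflection at the released point 2 due to the loads:
  point load 127 at a = 2.1: Pa²(3L − a)/(6EI) = 2744/EI
Flexibility coefficient — unit upward force at 2: δ_{22} = L³/(3EI) = 385.9/EI.
Compatibility at 2: δ_0 − R_2·δ_{22} = 0, so R_2 = 2744/385.9 = 7.112 kN.
Vertical equilibrium: R_1 = ΣP − R_2 = 127 − 7.112 = 119.9 kN.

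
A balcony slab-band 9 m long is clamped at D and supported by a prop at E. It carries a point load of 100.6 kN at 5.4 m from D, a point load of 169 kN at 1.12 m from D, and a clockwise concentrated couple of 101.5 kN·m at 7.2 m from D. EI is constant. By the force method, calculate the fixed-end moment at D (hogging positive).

Remove the prop at E; the released (primary) structure is a cantilever built in at D.
Deflection at E on the released cantilever, summing each load's contribution:
  point load 100.6 at a = 5.4: Pa²(3L − a)/(6EI) = 10561/EI
  point load 169 at a = 1.12: Pa²(3L − a)/(6EI) = 914.4/EI
  clockwise couple 101.5 at a = 7.2: M₀a(2L − a)/(2EI) = 3946/EI
  δ_0 = 15421/EI
Flexibility coefficient — unit upward force at E: δ_{EE} = L³/(3EI) = 243/EI.
The prop prevents deflection at E: R_E = δ_0/δ_{EE} = 15421/243 = 63.46 kN.
Moment equilibrium about D: M_D = Σ(load moments about D) − R_E·L = 834 − 63.46×9 = 262.9 kN·m.

M_D = 262.9 kN·m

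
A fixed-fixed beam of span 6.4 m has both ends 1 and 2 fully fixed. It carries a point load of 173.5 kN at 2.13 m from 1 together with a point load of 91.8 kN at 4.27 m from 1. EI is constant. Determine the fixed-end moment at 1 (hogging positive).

Take the two fixed-end moments M_1, M_2 as redundants; the released structure is the simple span 12.
On the primary (simply-supported) span, the end slopes from the loading are:
  at 1: point load 173.5 at a = 2.13: Pab(L + b)/(6LEI) = 438.5/EI
  at 2: point load 173.5 at a = 2.13: Pab(L + a)/(6LEI) = 350.5/EI
  at 1: point load 91.8 at a = 4.27: Pab(L + b)/(6LEI) = 185.5/EI
  at 2: point load 91.8 at a = 4.27: Pab(L + a)/(6LEI) = 232/EI
  θ_10 = 623.9/EI,  θ_20 = 582.5/EI
Flexibility coefficients: a unit moment at one end gives L/(3EI) there and L/(6EI) at the far end, so f₁₁ = f₂₂ = 2.133/EI and f₁₂ = f₂₁ = 1.067/EI.
Compatibility — zero rotation at each built-in end:
  2.133 M_1 + 1.067 M_2 = 623.9
  1.067 M_1 + 2.133 M_2 = 582.5
Solving the pair gives M_1 = 207.9 kN·m and M_2 = 169.1 kN·m (hogging).

M_1 = 207.9 kN·m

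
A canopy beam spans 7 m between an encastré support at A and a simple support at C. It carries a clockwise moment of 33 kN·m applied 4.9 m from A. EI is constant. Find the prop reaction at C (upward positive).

R_C = 6.435 kN

Take the reaction at C as the redundant and release it; the primary structure is a cantilever fixed at A.
Deflection at C on the released cantilever, summing each load's contribution:
  clockwise couple 33 at a = 4.9: M₀a(2L − a)/(2EI) = 735.7/EI
Flexibility coefficient — unit upward force at C: δ_{CC} = L³/(3EI) = 114.3/EI.
Compatibility at C: δ_0 − R_C·δ_{CC} = 0, so R_C = 735.7/114.3 = 6.435 kN.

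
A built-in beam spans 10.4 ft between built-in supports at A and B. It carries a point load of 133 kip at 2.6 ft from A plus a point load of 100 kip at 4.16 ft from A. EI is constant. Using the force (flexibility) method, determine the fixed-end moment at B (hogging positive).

M_B = 164.7 kip·ft

Release both end moments; the primary structure is a simply-supported span AB with redundants M_A and M_B.
Simple-span end rotations at A and B under the given loads:
  at A: point load 133 at a = 2.6: Pab(L + b)/(6LEI) = 786.7/EI
  at B: point load 133 at a = 2.6: Pab(L + a)/(6LEI) = 561.9/EI
  at A: point load 100 at a = 4.16: Pab(L + b)/(6LEI) = 692.2/EI
  at B: point load 100 at a = 4.16: Pab(L + a)/(6LEI) = 605.7/EI
  θ_A0 = 1479/EI,  θ_B0 = 1168/EI
Flexibility coefficients: a unit moment at one end gives L/(3EI) there and L/(6EI) at the far end, so f₁₁ = f₂₂ = 3.467/EI and f₁₂ = f₂₁ = 1.733/EI.
Compatibility — zero rotation at each built-in end:
  3.467 M_A + 1.733 M_B = 1479
  1.733 M_A + 3.467 M_B = 1168
Solving the pair gives M_A = 344.3 kip·ft and M_B = 164.7 kip·ft (hogging).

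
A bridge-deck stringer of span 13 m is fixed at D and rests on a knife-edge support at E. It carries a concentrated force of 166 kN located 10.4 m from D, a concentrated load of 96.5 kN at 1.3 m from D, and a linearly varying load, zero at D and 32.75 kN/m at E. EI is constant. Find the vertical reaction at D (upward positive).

Remove the prop at E; the released (primary) structure is a cantilever built in at D.
Primary-structure tip deflection at E by superposition:
  point load 166 at a = 10.4: Pa²(3L − a)/(6EI) = 85583/EI
  point load 96.5 at a = 1.3: Pa²(3L − a)/(6EI) = 1025/EI
  triangular load, peak 32.75 at the free end: 11w₀L⁴/(120EI) = 85743/EI
  δ_0 = 172351/EI
Flexibility coefficient — unit upward force at E: δ_{EE} = L³/(3EI) = 732.3/EI.
The prop prevents deflection at E: R_E = δ_0/δ_{EE} = 172351/732.3 = 235.3 kN.
Vertical equilibrium: R_D = ΣP − R_E = 475.4 − 235.3 = 240 kN.

R_D = 240 kN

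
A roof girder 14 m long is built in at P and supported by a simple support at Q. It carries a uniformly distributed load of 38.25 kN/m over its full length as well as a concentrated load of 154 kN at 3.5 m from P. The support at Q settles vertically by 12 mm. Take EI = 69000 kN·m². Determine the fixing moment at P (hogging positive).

M_P = 1304 kN·m

Take the reaction at Q as the redundant and release it; the primary structure is a cantilever fixed at P.
Deflection at Q on the released cantilever, summing each load's contribution:
  UDL 38.25: wL⁴/(8EI) = 183676/EI
  point load 154 at a = 3.5: Pa²(3L − a)/(6EI) = 12105/EI
  δ_0 = 195782/EI
Tip deflection under a unit load at Q: L³/(3EI) = 914.7/EI.
With EI = 69000 kN·m²: δ_0 = 2.8374 m and δ_{QQ} = 0.013256 m/kN.
Compatibility — the beam at Q must follow the support down by 0.012 m: δ_0 − R_Q·δ_{QQ} = 0.012, so R_Q = (2.8374 − 0.012)/0.013256 = 213.1 kN.
Moment equilibrium about P: M_P = Σ(load moments about P) − R_Q·L = 4288 − 213.1×14 = 1304 kN·m.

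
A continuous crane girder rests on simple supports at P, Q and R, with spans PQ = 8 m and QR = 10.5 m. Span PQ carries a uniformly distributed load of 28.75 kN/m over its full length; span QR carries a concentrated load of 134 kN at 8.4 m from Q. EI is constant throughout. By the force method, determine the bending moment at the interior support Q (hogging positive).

Insert a hinge at Q; M_Q is the redundant, and each span becomes simply supported.
Rotations at Q on the released spans (each span's end-slope, ×1/EI):
  span PQ: UDL 28.75: wL³/(24EI) = 613.3/EI
  span QR: point load 134 at a = 8.4: Pab(L + b)/(6LEI) = 472.8/EI
  relative rotation θ_0 = (613.3 + 472.8)/EI = 1086/EI
A unit hogging moment at Q produces rotation L₁/(3EI) + L₂/(3EI) = 6.167/EI.
Compatibility: M_Q·(L₁+L₂)/(3EI) = θ_0, giving M_Q = 176.1 kN·m (hogging).

M_Q = 176.1 kN·m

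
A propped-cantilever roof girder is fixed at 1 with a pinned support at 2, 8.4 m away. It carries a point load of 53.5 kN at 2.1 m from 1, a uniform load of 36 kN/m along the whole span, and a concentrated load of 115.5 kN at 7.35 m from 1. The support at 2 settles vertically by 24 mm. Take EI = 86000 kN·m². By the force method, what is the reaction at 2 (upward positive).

Release the roller at 2. Primary structure: cantilever fixed at 1.
Free-end deflection of the primary structure under the applied loading (downward +):
  point load 53.5 at a = 2.1: Pa²(3L − a)/(6EI) = 908.3/EI
  UDL 36: wL⁴/(8EI) = 22404/EI
  point load 115.5 at a = 7.35: Pa²(3L − a)/(6EI) = 18563/EI
  δ_0 = 41875/EI
Flexibility coefficient — unit upward force at 2: δ_{22} = L³/(3EI) = 197.6/EI.
With EI = 86000 kN·m²: δ_0 = 0.48692 m and δ_{22} = 0.002297 m/kN.
Compatibility — the beam at 2 must follow the support down by 0.024 m: δ_0 − R_2·δ_{22} = 0.024, so R_2 = (0.48692 − 0.024)/0.002297 = 201.5 kN.

R_2 = 201.5 kN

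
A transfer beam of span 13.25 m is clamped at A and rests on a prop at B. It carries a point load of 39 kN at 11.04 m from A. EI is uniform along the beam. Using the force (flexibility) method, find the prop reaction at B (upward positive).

R_B = 29.33 kN

Remove the prop at B; the released (primary) structure is a cantilever built in at A.
Primary-structure tip deflection at B by superposition:
  point load 39 at a = 11.04: Pa²(3L − a)/(6EI) = 22745/EI
Flexibility coefficient — unit upward force at B: δ_{BB} = L³/(3EI) = 775.4/EI.
The prop prevents deflection at B: R_B = δ_0/δ_{BB} = 22745/775.4 = 29.33 kN.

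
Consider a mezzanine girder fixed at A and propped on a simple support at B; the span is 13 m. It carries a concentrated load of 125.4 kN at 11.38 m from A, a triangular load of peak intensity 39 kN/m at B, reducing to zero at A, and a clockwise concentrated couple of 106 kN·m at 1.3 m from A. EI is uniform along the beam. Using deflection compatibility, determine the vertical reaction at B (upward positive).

R_B = 243.8 kN

Remove the prop at B; the released (primary) structure is a cantilever built in at A.
Primary-structure tip deflection at B by superposition:
  point load 125.4 at a = 11.38: Pa²(3L − a)/(6EI) = 74757/EI
  triangular load, peak 39 at the free end: 11w₀L⁴/(120EI) = 102106/EI
  clockwise couple 106 at a = 1.3: M₀a(2L − a)/(2EI) = 1702/EI
  δ_0 = 178565/EI
Tip deflection under a unit load at B: L³/(3EI) = 732.3/EI.
The prop prevents deflection at B: R_B = δ_0/δ_{BB} = 178565/732.3 = 243.8 kN.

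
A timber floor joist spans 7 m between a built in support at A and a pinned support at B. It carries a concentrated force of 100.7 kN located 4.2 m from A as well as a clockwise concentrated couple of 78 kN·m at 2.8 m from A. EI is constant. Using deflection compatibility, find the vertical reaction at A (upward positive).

R_A = 46.5 kN

Remove the prop at B; the released (primary) structure is a cantilever built in at A.
Downward deflection at the released point B due to the loads:
  point load 100.7 at a = 4.2: Pa²(3L − a)/(6EI) = 4974/EI
  clockwise couple 78 at a = 2.8: M₀a(2L − a)/(2EI) = 1223/EI
  δ_0 = 6197/EI
Tip deflection under a unit load at B: L³/(3EI) = 114.3/EI.
Compatibility at B: δ_0 − R_B·δ_{BB} = 0, so R_B = 6197/114.3 = 54.2 kN.
Vertical equilibrium: R_A = ΣP − R_B = 100.7 − 54.2 = 46.5 kN.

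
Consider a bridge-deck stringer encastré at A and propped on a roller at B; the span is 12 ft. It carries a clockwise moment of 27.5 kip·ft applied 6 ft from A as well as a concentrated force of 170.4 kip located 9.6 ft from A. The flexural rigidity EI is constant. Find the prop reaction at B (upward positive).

R_B = 122.5 kip

Release the roller at B. Primary structure: cantilever fixed at A.
Primary-structure tip deflection at B by superposition:
  clockwise couple 27.5 at a = 6: M₀a(2L − a)/(2EI) = 1485/EI
  point load 170.4 at a = 9.6: Pa²(3L − a)/(6EI) = 69098/EI
  δ_0 = 70583/EI
Flexibility coefficient — unit upward force at B: δ_{BB} = L³/(3EI) = 576/EI.
Compatibility at B: δ_0 − R_B·δ_{BB} = 0, so R_B = 70583/576 = 122.5 kip.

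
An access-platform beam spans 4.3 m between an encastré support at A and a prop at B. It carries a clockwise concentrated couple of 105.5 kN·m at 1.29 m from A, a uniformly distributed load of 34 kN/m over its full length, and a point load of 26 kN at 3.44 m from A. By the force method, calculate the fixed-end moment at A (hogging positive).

M_A = 114.1 kN·m

Remove the prop at B; the released (primary) structure is a cantilever built in at A.
Primary-structure tip deflection at B by superposition:
  clockwise couple 105.5 at a = 1.29: M₀a(2L − a)/(2EI) = 497.4/EI
  UDL 34: wL⁴/(8EI) = 1453/EI
  point load 26 at a = 3.44: Pa²(3L − a)/(6EI) = 485.1/EI
  δ_0 = 2436/EI
Tip deflection under a unit load at B: L³/(3EI) = 26.5/EI.
Compatibility at B: δ_0 − R_B·δ_{BB} = 0, so R_B = 2436/26.5 = 91.9 kN.
Moment equilibrium about A: M_A = Σ(load moments about A) − R_B·L = 509.3 − 91.9×4.3 = 114.1 kN·m.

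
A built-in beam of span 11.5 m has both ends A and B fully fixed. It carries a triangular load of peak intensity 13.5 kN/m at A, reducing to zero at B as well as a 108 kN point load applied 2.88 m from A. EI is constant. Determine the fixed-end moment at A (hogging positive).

Release both end moments; the primary structure is a simply-supported span AB with redundants M_A and M_B.
Simple-span end rotations at A and B under the given loads:
  at A: triangular load, peak 13.5: w₀L³/(45EI) = 456.3/EI
  at B: triangular load, peak 13.5: 7w₀L³/(360EI) = 399.2/EI
  at A: point load 108 at a = 2.88: Pab(L + b)/(6LEI) = 781.8/EI
  at B: point load 108 at a = 2.88: Pab(L + a)/(6LEI) = 558.8/EI
  θ_A0 = 1238/EI,  θ_B0 = 958/EI
Flexibility coefficients: a unit moment at one end gives L/(3EI) there and L/(6EI) at the far end, so f₁₁ = f₂₂ = 3.833/EI and f₁₂ = f₂₁ = 1.917/EI.
Compatibility — zero rotation at each built-in end:
  3.833 M_A + 1.917 M_B = 1238
  1.917 M_A + 3.833 M_B = 958
Solving the pair gives M_A = 264 kN·m and M_B = 117.9 kN·m (hogging).

M_A = 264 kN·m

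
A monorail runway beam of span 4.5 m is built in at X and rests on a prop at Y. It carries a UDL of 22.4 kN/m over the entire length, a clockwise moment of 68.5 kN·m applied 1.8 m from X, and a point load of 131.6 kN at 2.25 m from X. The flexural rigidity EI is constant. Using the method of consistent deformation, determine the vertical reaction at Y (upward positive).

R_Y = 93.54 kN

Choose R_Y as the redundant. The primary structure is the cantilever fixed at X.
Downward deflection at the released point Y due to the loads:
  UDL 22.4: wL⁴/(8EI) = 1148/EI
  clockwise couple 68.5 at a = 1.8: M₀a(2L − a)/(2EI) = 443.9/EI
  point load 131.6 at a = 2.25: Pa²(3L − a)/(6EI) = 1249/EI
  δ_0 = 2841/EI
Tip deflection under a unit load at Y: L³/(3EI) = 30.38/EI.
Compatibility at Y: δ_0 − R_Y·δ_{YY} = 0, so R_Y = 2841/30.38 = 93.54 kN.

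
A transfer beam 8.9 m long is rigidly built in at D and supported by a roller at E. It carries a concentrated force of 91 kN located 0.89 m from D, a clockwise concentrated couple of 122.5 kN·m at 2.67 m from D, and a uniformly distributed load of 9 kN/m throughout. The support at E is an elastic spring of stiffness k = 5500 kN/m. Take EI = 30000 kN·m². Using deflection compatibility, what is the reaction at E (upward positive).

Choose R_E as the redundant. The primary structure is the cantilever fixed at D.
Primary-structure tip deflection at E by superposition:
  point load 91 at a = 0.89: Pa²(3L − a)/(6EI) = 310.1/EI
  clockwise couple 122.5 at a = 2.67: M₀a(2L − a)/(2EI) = 2474/EI
  UDL 9: wL⁴/(8EI) = 7059/EI
  δ_0 = 9843/EI
Flexibility coefficient — unit upward force at E: δ_{EE} = L³/(3EI) = 235/EI.
With EI = 30000 kN·m²: δ_0 = 0.3281 m and δ_{EE} = 0.007833 m/kN.
Compatibility — the spring shortens by R_E/k under the reaction it provides: δ_0 − R_E·δ_{EE} = R_E/k. With 1/k = 0.000182 m/kN, R_E = δ_0 / (δ_{EE} + 1/k) = 0.3281 / (0.007833 + 0.000182) = 40.94 kN.

R_E = 40.94 kN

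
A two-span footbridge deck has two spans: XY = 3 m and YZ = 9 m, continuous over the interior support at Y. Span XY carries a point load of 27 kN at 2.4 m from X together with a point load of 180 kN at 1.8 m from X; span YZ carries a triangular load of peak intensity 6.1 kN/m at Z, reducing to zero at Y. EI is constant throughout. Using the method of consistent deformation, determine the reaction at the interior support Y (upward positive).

R_Y = 161.2 kN

Release continuity at Y by inserting a hinge; the redundant is the internal moment M_Y. The primary structure is two simply-supported spans XY and YZ.
Rotations at Y on the released spans (each span's end-slope, ×1/EI):
  span XY: point load 27 at a = 2.4: Pab(L + a)/(6LEI) = 11.66/EI
  span XY: point load 180 at a = 1.8: Pab(L + a)/(6LEI) = 103.7/EI
  span YZ: triangular load, peak 6.1: 7w₀L³/(360EI) = 86.47/EI
  relative rotation θ_0 = (115.3 + 86.47)/EI = 201.8/EI
A unit hogging moment at Y produces rotation L₁/(3EI) + L₂/(3EI) = 4/EI.
Slope continuity at Y: θ_0 = M_Y·4/EI, so M_Y = 201.8/4 = 50.45 kN·m (hogging).
Span XY, ΣM about X with M_Y applied at Y: R_Y^{XY}·3 = 388.8 + 50.45, so R_Y^{XY} = 146.4 kN and R_X = 207 − 146.4 = 60.58 kN.
Span YZ, ΣM about Z: R_Y^{YZ}·9 = 82.35 + 50.45, so R_Y^{YZ} = 14.76 kN and R_Z = 27.45 − 14.76 = 12.69 kN.
R_Y = 146.4 + 14.76 = 161.2 kN.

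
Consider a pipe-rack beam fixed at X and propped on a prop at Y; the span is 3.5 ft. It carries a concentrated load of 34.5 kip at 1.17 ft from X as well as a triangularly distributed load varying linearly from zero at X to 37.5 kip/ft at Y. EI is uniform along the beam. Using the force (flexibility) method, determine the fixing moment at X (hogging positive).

Choose R_Y as the redundant. The primary structure is the cantilever fixed at X.
Free-end deflection of the primary structure under the applied loading (downward +):
  point load 34.5 at a = 1.17: Pa²(3L − a)/(6EI) = 73.44/EI
  triangular load, peak 37.5 at the free end: 11w₀L⁴/(120EI) = 515.8/EI
  δ_0 = 589.3/EI
Tip deflection under a unit load at Y: L³/(3EI) = 14.29/EI.
Compatibility at Y: δ_0 − R_Y·δ_{YY} = 0, so R_Y = 589.3/14.29 = 41.23 kip.
Moment equilibrium about X: M_X = Σ(load moments about X) − R_Y·L = 193.5 − 41.23×3.5 = 49.18 kip·ft.

M_X = 49.18 kip·ft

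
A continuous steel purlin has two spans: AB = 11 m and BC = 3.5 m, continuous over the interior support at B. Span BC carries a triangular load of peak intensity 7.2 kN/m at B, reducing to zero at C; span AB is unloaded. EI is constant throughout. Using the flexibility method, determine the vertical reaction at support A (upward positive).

R_A = -0.129 kN

Insert a hinge at B; M_B is the redundant, and each span becomes simply supported.
Discontinuity in slope at B on the released structure — sum the simple-span end rotations:
  span BC: triangular load, peak 7.2: w₀L³/(45EI) = 6.86/EI
  relative rotation θ_0 = (0 + 6.86)/EI = 6.86/EI
A unit hogging moment at B produces rotation L₁/(3EI) + L₂/(3EI) = 4.833/EI.
Slope continuity at B: θ_0 = M_B·4.833/EI, so M_B = 6.86/4.833 = 1.419 kN·m (hogging).
Span AB, ΣM about A with M_B applied at B: R_B^{AB}·11 = 0 + 1.419, so R_B^{AB} = 0.129 kN and R_A = 0 − 0.129 = -0.129 kN.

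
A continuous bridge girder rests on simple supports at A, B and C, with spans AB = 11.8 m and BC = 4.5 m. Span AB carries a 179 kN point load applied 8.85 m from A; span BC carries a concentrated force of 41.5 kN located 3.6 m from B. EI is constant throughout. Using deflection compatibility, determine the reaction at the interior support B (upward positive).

R_B = 221.1 kN

Take M_B as the redundant. Released structure: two simple spans AB and BC with a hinge at B.
Rotations at B on the released spans (each span's end-slope, ×1/EI):
  span AB: point load 179 at a = 8.85: Pab(L + a)/(6LEI) = 1363/EI
  span BC: point load 41.5 at a = 3.6: Pab(L + b)/(6LEI) = 26.89/EI
  relative rotation θ_0 = (1363 + 26.89)/EI = 1390/EI
A unit hogging moment at B produces rotation L₁/(3EI) + L₂/(3EI) = 5.433/EI.
Slope continuity at B: θ_0 = M_B·5.433/EI, so M_B = 1390/5.433 = 255.8 kN·m (hogging).
Span AB, ΣM about A with M_B applied at B: R_B^{AB}·11.8 = 1584 + 255.8, so R_B^{AB} = 155.9 kN and R_A = 179 − 155.9 = 23.07 kN.
Span BC, ΣM about C: R_B^{BC}·4.5 = 37.35 + 255.8, so R_B^{BC} = 65.15 kN and R_C = 41.5 − 65.15 = -23.65 kN.
R_B = 155.9 + 65.15 = 221.1 kN.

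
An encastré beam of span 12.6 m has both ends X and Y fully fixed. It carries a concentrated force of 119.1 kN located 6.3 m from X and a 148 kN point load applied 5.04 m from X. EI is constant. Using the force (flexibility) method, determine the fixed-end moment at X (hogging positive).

M_X = 456.1 kN·m

Release both end moments; the primary structure is a simply-supported span XY with redundants M_X and M_Y.
End rotations of the released simple span under the applied load (×1/EI):
  at X: point load 119.1 at a = 6.3: Pab(L + b)/(6LEI) = 1182/EI
  at Y: point load 119.1 at a = 6.3: Pab(L + a)/(6LEI) = 1182/EI
  at X: point load 148 at a = 5.04: Pab(L + b)/(6LEI) = 1504/EI
  at Y: point load 148 at a = 5.04: Pab(L + a)/(6LEI) = 1316/EI
  θ_X0 = 2686/EI,  θ_Y0 = 2498/EI
Flexibility coefficients: a unit moment at one end gives L/(3EI) there and L/(6EI) at the far end, so f₁₁ = f₂₂ = 4.2/EI and f₁₂ = f₂₁ = 2.1/EI.
Compatibility — zero rotation at each built-in end:
  4.2 M_X + 2.1 M_Y = 2686
  2.1 M_X + 4.2 M_Y = 2498
Solving the pair gives M_X = 456.1 kN·m and M_Y = 366.6 kN·m (hogging).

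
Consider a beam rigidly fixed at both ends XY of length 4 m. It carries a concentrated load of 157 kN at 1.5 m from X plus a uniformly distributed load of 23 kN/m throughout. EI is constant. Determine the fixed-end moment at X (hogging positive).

Release both end moments; the primary structure is a simply-supported span XY with redundants M_X and M_Y.
End rotations of the released simple span under the applied load (×1/EI):
  at X: point load 157 at a = 1.5: Pab(L + b)/(6LEI) = 159.5/EI
  at Y: point load 157 at a = 1.5: Pab(L + a)/(6LEI) = 134.9/EI
  at X: UDL 23: wL³/(24EI) = 61.33/EI
  at Y: UDL 23: wL³/(24EI) = 61.33/EI
  θ_X0 = 220.8/EI,  θ_Y0 = 196.3/EI
Flexibility coefficients: a unit moment at one end gives L/(3EI) there and L/(6EI) at the far end, so f₁₁ = f₂₂ = 1.333/EI and f₁₂ = f₂₁ = 0.6667/EI.
Compatibility — zero rotation at each built-in end:
  1.333 M_X + 0.6667 M_Y = 220.8
  0.6667 M_X + 1.333 M_Y = 196.3
Solving the pair gives M_X = 122.7 kN·m and M_Y = 85.86 kN·m (hogging).

M_X = 122.7 kN·m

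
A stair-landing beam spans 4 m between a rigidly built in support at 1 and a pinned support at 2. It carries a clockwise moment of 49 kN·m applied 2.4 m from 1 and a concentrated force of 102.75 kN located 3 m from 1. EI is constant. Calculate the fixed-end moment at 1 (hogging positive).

Take the reaction at 2 as the redundant and release it; the primary structure is a cantilever fixed at 1.
Deflection at 2 on the released cantilever, summing each load's contribution:
  clockwise couple 49 at a = 2.4: M₀a(2L − a)/(2EI) = 329.3/EI
  point load 102.75 at a = 3: Pa²(3L − a)/(6EI) = 1387/EI
  δ_0 = 1716/EI
Tip deflection under a unit load at 2: L³/(3EI) = 21.33/EI.
The prop prevents deflection at 2: R_2 = δ_0/δ_{22} = 1716/21.33 = 80.46 kN.
Moment equilibrium about 1: M_1 = Σ(load moments about 1) − R_2·L = 357.2 − 80.46×4 = 35.42 kN·m.

M_1 = 35.42 kN·m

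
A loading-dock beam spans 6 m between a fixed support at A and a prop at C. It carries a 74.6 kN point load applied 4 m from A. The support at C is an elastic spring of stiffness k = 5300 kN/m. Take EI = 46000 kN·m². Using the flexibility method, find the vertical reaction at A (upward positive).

R_A = 40.08 kN

Choose R_C as the redundant. The primary structure is the cantilever fixed at A.
Downward deflection at the released point C due to the loads:
  point load 74.6 at a = 4: Pa²(3L − a)/(6EI) = 2785/EI
Flexibility coefficient — unit upward force at C: δ_{CC} = L³/(3EI) = 72/EI.
With EI = 46000 kN·m²: δ_0 = 0.060545 m and δ_{CC} = 0.001565 m/kN.
Compatibility — the spring shortens by R_C/k under the reaction it provides: δ_0 − R_C·δ_{CC} = R_C/k. With 1/k = 0.000189 m/kN, R_C = δ_0 / (δ_{CC} + 1/k) = 0.060545 / (0.001565 + 0.000189) = 34.52 kN.
Vertical equilibrium: R_A = ΣP − R_C = 74.6 − 34.52 = 40.08 kN.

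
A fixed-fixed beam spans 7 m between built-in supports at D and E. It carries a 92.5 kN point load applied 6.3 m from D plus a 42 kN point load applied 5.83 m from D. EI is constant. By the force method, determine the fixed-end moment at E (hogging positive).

M_E = 86.53 kN·m

Release both end moments; the primary structure is a simply-supported span DE with redundants M_D and M_E.
End rotations of the released simple span under the applied load (×1/EI):
  at D: point load 92.5 at a = 6.3: Pab(L + b)/(6LEI) = 74.79/EI
  at E: point load 92.5 at a = 6.3: Pab(L + a)/(6LEI) = 129.2/EI
  at D: point load 42 at a = 5.83: Pab(L + b)/(6LEI) = 55.73/EI
  at E: point load 42 at a = 5.83: Pab(L + a)/(6LEI) = 87.51/EI
  θ_D0 = 130.5/EI,  θ_E0 = 216.7/EI
Flexibility coefficients: a unit moment at one end gives L/(3EI) there and L/(6EI) at the far end, so f₁₁ = f₂₂ = 2.333/EI and f₁₂ = f₂₁ = 1.167/EI.
Compatibility — zero rotation at each built-in end:
  2.333 M_D + 1.167 M_E = 130.5
  1.167 M_D + 2.333 M_E = 216.7
Solving the pair gives M_D = 12.67 kN·m and M_E = 86.53 kN·m (hogging).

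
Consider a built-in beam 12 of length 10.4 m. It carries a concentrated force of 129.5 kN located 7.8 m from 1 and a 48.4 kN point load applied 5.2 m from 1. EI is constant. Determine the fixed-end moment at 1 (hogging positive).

Take the two fixed-end moments M_1, M_2 as redundants; the released structure is the simple span 12.
End rotations of the released simple span under the applied load (×1/EI):
  at 1: point load 129.5 at a = 7.8: Pab(L + b)/(6LEI) = 547.1/EI
  at 2: point load 129.5 at a = 7.8: Pab(L + a)/(6LEI) = 766/EI
  at 1: point load 48.4 at a = 5.2: Pab(L + b)/(6LEI) = 327.2/EI
  at 2: point load 48.4 at a = 5.2: Pab(L + a)/(6LEI) = 327.2/EI
  θ_10 = 874.3/EI,  θ_20 = 1093/EI
Flexibility coefficients: a unit moment at one end gives L/(3EI) there and L/(6EI) at the far end, so f₁₁ = f₂₂ = 3.467/EI and f₁₂ = f₂₁ = 1.733/EI.
Compatibility — zero rotation at each built-in end:
  3.467 M_1 + 1.733 M_2 = 874.3
  1.733 M_1 + 3.467 M_2 = 1093
Solving the pair gives M_1 = 126.1 kN·m and M_2 = 252.3 kN·m (hogging).

M_1 = 126.1 kN·m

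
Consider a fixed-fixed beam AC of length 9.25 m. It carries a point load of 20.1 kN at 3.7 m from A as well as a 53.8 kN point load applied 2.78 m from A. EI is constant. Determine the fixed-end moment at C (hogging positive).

Take the two fixed-end moments M_A, M_C as redundants; the released structure is the simple span AC.
Simple-span end rotations at A and C under the given loads:
  at A: point load 20.1 at a = 3.7: Pab(L + b)/(6LEI) = 110.1/EI
  at C: point load 20.1 at a = 3.7: Pab(L + a)/(6LEI) = 96.31/EI
  at A: point load 53.8 at a = 2.78: Pab(L + b)/(6LEI) = 274.1/EI
  at C: point load 53.8 at a = 2.78: Pab(L + a)/(6LEI) = 209.8/EI
  θ_A0 = 384.2/EI,  θ_C0 = 306.1/EI
Flexibility coefficients: a unit moment at one end gives L/(3EI) there and L/(6EI) at the far end, so f₁₁ = f₂₂ = 3.083/EI and f₁₂ = f₂₁ = 1.542/EI.
Compatibility — zero rotation at each built-in end:
  3.083 M_A + 1.542 M_C = 384.2
  1.542 M_A + 3.083 M_C = 306.1
Solving the pair gives M_A = 99.95 kN·m and M_C = 49.29 kN·m (hogging).

M_C = 49.29 kN·m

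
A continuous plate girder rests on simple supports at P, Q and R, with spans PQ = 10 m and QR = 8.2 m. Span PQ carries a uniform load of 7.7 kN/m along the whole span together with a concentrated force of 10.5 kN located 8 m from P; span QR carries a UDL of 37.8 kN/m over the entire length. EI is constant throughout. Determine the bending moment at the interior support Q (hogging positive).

Take M_Q as the redundant. Released structure: two simple spans PQ and QR with a hinge at Q.
Discontinuity in slope at Q on the released structure — sum the simple-span end rotations:
  span PQ: UDL 7.7: wL³/(24EI) = 320.8/EI
  span PQ: point load 10.5 at a = 8: Pab(L + a)/(6LEI) = 50.4/EI
  span QR: UDL 37.8: wL³/(24EI) = 868.4/EI
  relative rotation θ_0 = (371.2 + 868.4)/EI = 1240/EI
A unit hogging moment at Q produces rotation L₁/(3EI) + L₂/(3EI) = 6.067/EI.
Slope continuity at Q: θ_0 = M_Q·6.067/EI, so M_Q = 1240/6.067 = 204.3 kN·m (hogging).

M_Q = 204.3 kN·m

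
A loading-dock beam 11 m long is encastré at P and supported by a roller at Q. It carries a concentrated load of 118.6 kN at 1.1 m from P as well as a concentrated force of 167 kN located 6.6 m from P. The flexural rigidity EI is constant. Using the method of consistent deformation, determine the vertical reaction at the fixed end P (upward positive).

R_P = 211.7 kN

Remove the prop at Q; the released (primary) structure is a cantilever built in at P.
Downward deflection at the released point Q due to the loads:
  point load 118.6 at a = 1.1: Pa²(3L − a)/(6EI) = 763/EI
  point load 167 at a = 6.6: Pa²(3L − a)/(6EI) = 32008/EI
  δ_0 = 32771/EI
Flexibility coefficient — unit upward force at Q: δ_{QQ} = L³/(3EI) = 443.7/EI.
The prop prevents deflection at Q: R_Q = δ_0/δ_{QQ} = 32771/443.7 = 73.86 kN.
Vertical equilibrium: R_P = ΣP − R_Q = 285.6 − 73.86 = 211.7 kN.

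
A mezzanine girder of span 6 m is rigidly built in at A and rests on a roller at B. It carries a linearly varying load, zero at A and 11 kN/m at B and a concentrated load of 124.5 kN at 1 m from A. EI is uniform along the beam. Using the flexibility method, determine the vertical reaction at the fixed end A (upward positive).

R_A = 134.5 kN

Take the reaction at B as the redundant and release it; the primary structure is a cantilever fixed at A.
Primary-structure tip deflection at B by superposition:
  triangular load, peak 11 at the free end: 11w₀L⁴/(120EI) = 1307/EI
  point load 124.5 at a = 1: Pa²(3L − a)/(6EI) = 352.8/EI
  δ_0 = 1660/EI
Tip deflection under a unit load at B: L³/(3EI) = 72/EI.
The prop prevents deflection at B: R_B = δ_0/δ_{BB} = 1660/72 = 23.05 kN.
Vertical equilibrium: R_A = ΣP − R_B = 157.5 − 23.05 = 134.5 kN.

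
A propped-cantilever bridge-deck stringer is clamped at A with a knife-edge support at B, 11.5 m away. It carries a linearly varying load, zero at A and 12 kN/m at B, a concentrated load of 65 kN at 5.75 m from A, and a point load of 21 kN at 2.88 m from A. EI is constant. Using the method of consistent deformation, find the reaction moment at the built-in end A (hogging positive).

Take the reaction at B as the redundant and release it; the primary structure is a cantilever fixed at A.
Free-end deflection of the primary structure under the applied loading (downward +):
  triangular load, peak 12 at the free end: 11w₀L⁴/(120EI) = 19239/EI
  point load 65 at a = 5.75: Pa²(3L − a)/(6EI) = 10298/EI
  point load 21 at a = 2.88: Pa²(3L − a)/(6EI) = 917.9/EI
  δ_0 = 30455/EI
Tip deflection under a unit load at B: L³/(3EI) = 507/EI.
Compatibility at B: δ_0 − R_B·δ_{BB} = 0, so R_B = 30455/507 = 60.07 kN.
Moment equilibrium about A: M_A = Σ(load moments about A) − R_B·L = 963.2 − 60.07×11.5 = 272.4 kN·m.

M_A = 272.4 kN·m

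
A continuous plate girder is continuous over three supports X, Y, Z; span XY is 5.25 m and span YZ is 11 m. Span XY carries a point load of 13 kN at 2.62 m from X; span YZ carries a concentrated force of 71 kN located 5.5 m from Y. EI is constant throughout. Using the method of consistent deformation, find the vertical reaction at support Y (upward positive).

Release continuity at Y by inserting a hinge; the redundant is the internal moment M_Y. The primary structure is two simply-supported spans XY and YZ.
Rotations at Y on the released spans (each span's end-slope, ×1/EI):
  span XY: point load 13 at a = 2.62: Pab(L + a)/(6LEI) = 22.38/EI
  span YZ: point load 71 at a = 5.5: Pab(L + b)/(6LEI) = 536.9/EI
  relative rotation θ_0 = (22.38 + 536.9)/EI = 559.3/EI
A unit hogging moment at Y produces rotation L₁/(3EI) + L₂/(3EI) = 5.417/EI.
Slope continuity at Y: θ_0 = M_Y·5.417/EI, so M_Y = 559.3/5.417 = 103.3 kN·m (hogging).
Span XY, ΣM about X with M_Y applied at Y: R_Y^{XY}·5.25 = 34.06 + 103.3, so R_Y^{XY} = 26.16 kN and R_X = 13 − 26.16 = -13.16 kN.
Span YZ, ΣM about Z: R_Y^{YZ}·11 = 390.5 + 103.3, so R_Y^{YZ} = 44.89 kN and R_Z = 71 − 44.89 = 26.11 kN.
R_Y = 26.16 + 44.89 = 71.04 kN.

R_Y = 71.04 kN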